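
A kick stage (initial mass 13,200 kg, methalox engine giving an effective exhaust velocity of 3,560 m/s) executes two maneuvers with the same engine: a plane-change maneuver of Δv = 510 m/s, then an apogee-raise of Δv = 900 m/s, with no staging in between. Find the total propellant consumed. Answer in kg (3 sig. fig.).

After the first burn: m = 13200 × exp(−510/3560.0) = 13200 × 0.86653 = 11,438.2 kg.
After the second burn: m = 11,438.2 × exp(−900/3560.0) = 11,438.2 × 0.77662 = 8,883.13 kg.
Total propellant = m₀ − m_final = 13200 − 8,883.13 = 4,316.87 kg.

total propellant consumed ≈ 4320 kg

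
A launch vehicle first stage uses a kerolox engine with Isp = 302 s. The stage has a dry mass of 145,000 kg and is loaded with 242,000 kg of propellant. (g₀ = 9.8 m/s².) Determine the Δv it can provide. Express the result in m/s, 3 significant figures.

v_e = Isp · g₀ = 302 × 9.8 = 2959.6 m/s.
m₀ = m_dry + m_prop = 145,000 + 242,000 = 387,000 kg.
From the ideal rocket equation, Δv = v_e · ln(m₀/m_f) = 2959.6 × ln(2.669) = 2959.6 × 0.9817 ≈ 2905.4 m/s.

Δv ≈ 2910 m/s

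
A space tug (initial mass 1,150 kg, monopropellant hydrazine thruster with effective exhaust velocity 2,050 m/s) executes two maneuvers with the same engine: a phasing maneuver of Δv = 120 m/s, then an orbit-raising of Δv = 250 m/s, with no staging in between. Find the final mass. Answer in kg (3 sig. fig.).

final mass ≈ 960 kg

After the first burn: m = 1150 × exp(−120/2050.0) = 1150 × 0.94314 = 1,084.61 kg.
After the second burn: m = 1,084.61 × exp(−250/2050.0) = 1,084.61 × 0.88519 = 960.086 kg.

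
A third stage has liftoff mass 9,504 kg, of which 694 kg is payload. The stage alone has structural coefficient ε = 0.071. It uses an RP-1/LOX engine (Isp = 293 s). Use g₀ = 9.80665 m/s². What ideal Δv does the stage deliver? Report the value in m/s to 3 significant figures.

Stage wet mass = m₀ − payload = 9,504 − 694 = 8,810 kg.
Stage dry mass = ε × stage wet mass = 0.071 × 8,810 = 625.51 kg.
Burnout mass m_f = stage dry + payload = 625.51 + 694 = 1,319.51 kg.
v_e = Isp · g₀ = 293 × 9.80665 = 2873.3 m/s.
Rocket equation: Δv = v_e · ln(9,504/1,319.51) = 2873.3 × ln(7.203) = 2873.3 × 1.9745 ≈ 5673 m/s.

Δv ≈ 5670 m/s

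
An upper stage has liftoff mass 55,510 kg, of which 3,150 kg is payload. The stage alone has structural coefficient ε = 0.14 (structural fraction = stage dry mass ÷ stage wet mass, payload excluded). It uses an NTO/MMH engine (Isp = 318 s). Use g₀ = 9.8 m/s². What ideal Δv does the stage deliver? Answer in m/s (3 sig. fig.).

Stage wet mass = m₀ − payload = 55,510 − 3,150 = 52,360 kg.
Stage dry mass = ε × stage wet mass = 0.14 × 52,360 = 7,330.4 kg.
Burnout mass m_f = stage dry + payload = 7,330.4 + 3,150 = 10,480.4 kg.
v_e = Isp · g₀ = 318 × 9.8 = 3116.4 m/s.
By the Tsiolkovsky rocket equation, Δv = v_e · ln(55,510/10,480.4) = 3116.4 × ln(5.297) = 3116.4 × 1.6671 ≈ 5195 m/s.

Δv ≈ 5200 m/s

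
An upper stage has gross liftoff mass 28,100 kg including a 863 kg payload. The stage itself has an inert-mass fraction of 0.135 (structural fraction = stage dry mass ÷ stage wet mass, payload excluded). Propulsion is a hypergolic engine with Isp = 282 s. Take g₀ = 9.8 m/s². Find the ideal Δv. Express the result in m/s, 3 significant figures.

Δv ≈ 5040 m/s

Stage wet mass = m₀ − payload = 28,100 − 863 = 27,237 kg.
Stage dry mass = ε × stage wet mass = 0.135 × 27,237 = 3,677 kg.
Burnout mass m_f = stage dry + payload = 3,677 + 863 = 4,540 kg.
v_e = Isp · g₀ = 282 × 9.8 = 2763.6 m/s.
By the Tsiolkovsky rocket equation, Δv = v_e · ln(28,100/4,540) = 2763.6 × ln(6.189) = 2763.6 × 1.8228 ≈ 5038 m/s.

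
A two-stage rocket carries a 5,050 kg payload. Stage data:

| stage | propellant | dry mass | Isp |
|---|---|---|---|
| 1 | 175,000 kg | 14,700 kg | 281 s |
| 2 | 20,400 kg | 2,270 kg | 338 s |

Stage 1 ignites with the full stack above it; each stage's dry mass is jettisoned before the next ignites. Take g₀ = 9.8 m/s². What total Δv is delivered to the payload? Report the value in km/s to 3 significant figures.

Δv ≈ 8.91 km/s

Ignition mass of stage 1 = 175,000+14,700 + 20,400+2,270 + 5,050 = 217,420 kg.
Stage 1: m₀ = 217,420 kg, m_f = 217,420 − 175,000 = 42,420 kg; Δv = 281×9.8×ln(5.125) = 2753.8×1.6342 ≈ 4500 m/s.
Stage 2: m₀ = 27,720 kg, m_f = 27,720 − 20,400 = 7,320 kg; Δv = 338×9.8×ln(3.787) = 3312.4×1.3315 ≈ 4411 m/s.
Total Δv = 4500 + 4411 = 8911 m/s.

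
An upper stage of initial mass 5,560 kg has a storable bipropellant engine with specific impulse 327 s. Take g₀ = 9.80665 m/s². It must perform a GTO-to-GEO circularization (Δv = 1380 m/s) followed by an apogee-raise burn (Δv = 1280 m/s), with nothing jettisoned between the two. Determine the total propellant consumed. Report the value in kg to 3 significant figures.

total propellant consumed ≈ 3130 kg

v_e = Isp · g₀ = 327 × 9.80665 = 3206.8 m/s.
After the first burn: m = 5560 × exp(−1380/3206.8) = 5560 × 0.65029 = 3,615.61 kg.
After the second burn: m = 3,615.61 × exp(−1280/3206.8) = 3,615.61 × 0.67089 = 2,425.68 kg.
Total propellant = m₀ − m_final = 5560 − 2,425.68 = 3,134.32 kg.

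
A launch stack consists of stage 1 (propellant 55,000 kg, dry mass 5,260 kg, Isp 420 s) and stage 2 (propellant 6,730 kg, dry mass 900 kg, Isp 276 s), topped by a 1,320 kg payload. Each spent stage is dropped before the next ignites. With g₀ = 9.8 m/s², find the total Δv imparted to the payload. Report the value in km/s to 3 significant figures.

Ignition mass of stage 1 = 55,000+5,260 + 6,730+900 + 1,320 = 69,210 kg.
Stage 1: m₀ = 69,210 kg, m_f = 69,210 − 55,000 = 14,210 kg; Δv = 420×9.8×ln(4.871) = 4116.0×1.5832 ≈ 6516 m/s.
Stage 2: m₀ = 8,950 kg, m_f = 8,950 − 6,730 = 2,220 kg; Δv = 276×9.8×ln(4.032) = 2704.8×1.3941 ≈ 3771 m/s.
Total Δv = 6516 + 3771 = 10287 m/s.

Δv ≈ 10.3 km/s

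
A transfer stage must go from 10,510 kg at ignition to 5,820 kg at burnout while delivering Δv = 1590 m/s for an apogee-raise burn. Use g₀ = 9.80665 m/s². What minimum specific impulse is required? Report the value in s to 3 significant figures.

ln(m₀/m_f) = ln(10510/5820) = ln(1.806) = 0.5910.
v_e = Δv / ln(m₀/m_f) = 1590 / 0.5910 = 2690.2 m/s.
Isp = v_e / g₀ = 2690.2 / 9.80665 = 274.3 s.

Isp ≈ 274 s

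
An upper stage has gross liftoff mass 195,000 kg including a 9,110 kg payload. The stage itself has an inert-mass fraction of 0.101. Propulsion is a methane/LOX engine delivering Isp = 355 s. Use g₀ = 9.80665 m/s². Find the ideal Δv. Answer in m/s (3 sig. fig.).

Stage wet mass = m₀ − payload = 195,000 − 9,110 = 185,890 kg.
Stage dry mass = ε × stage wet mass = 0.101 × 185,890 = 18,774.9 kg.
Burnout mass m_f = stage dry + payload = 18,774.9 + 9,110 = 27,884.9 kg.
v_e = Isp · g₀ = 355 × 9.80665 = 3481.4 m/s.
Δv = v_e · ln(195,000/27,884.9) = 3481.4 × ln(6.993) = 3481.4 × 1.9449 ≈ 6771 m/s.

Δv ≈ 6770 m/s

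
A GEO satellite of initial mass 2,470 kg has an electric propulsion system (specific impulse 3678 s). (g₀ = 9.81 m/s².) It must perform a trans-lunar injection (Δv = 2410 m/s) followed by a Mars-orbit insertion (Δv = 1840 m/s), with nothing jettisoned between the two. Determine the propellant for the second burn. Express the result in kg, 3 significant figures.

propellant for the second burn ≈ 115 kg

v_e = Isp · g₀ = 3678 × 9.81 = 36081.2 m/s.
After the first burn: m = 2470 × exp(−2410/36081.2) = 2470 × 0.93539 = 2,310.41 kg.
After the second burn: m = 2,310.41 × exp(−1840/36081.2) = 2,310.41 × 0.95028 = 2,195.54 kg.
Second-burn propellant = 2,310.41 − 2,195.54 = 114.87 kg.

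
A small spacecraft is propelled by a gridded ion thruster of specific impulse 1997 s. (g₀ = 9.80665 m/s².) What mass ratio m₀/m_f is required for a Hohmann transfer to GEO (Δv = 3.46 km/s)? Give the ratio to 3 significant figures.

v_e = Isp · g₀ = 1997 × 9.80665 = 19583.9 m/s.
m₀/m_f = exp(Δv / v_e) = exp(3460 / 19583.9) = exp(0.1767) = 1.1932.

mass ratio ≈ 1.19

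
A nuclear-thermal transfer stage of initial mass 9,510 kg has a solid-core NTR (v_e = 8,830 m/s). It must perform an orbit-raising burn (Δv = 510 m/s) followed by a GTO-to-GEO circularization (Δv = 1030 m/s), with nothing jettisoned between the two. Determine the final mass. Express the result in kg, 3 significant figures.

After the first burn: m = 9510 × exp(−510/8830.0) = 9510 × 0.94388 = 8,976.3 kg.
After the second burn: m = 8,976.3 × exp(−1030/8830.0) = 8,976.3 × 0.88990 = 7,988.01 kg.

final mass ≈ 7990 kg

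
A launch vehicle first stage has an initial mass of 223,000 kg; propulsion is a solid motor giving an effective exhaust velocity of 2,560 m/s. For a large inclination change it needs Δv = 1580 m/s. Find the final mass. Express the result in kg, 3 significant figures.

final mass ≈ 120000 kg

m₀/m_f = exp(Δv / v_e) = exp(1580 / 2560.0) = exp(0.6172) = 1.8537.
m_f = m₀ / 1.8537 = 223,000 / 1.8537 = 120,300 kg.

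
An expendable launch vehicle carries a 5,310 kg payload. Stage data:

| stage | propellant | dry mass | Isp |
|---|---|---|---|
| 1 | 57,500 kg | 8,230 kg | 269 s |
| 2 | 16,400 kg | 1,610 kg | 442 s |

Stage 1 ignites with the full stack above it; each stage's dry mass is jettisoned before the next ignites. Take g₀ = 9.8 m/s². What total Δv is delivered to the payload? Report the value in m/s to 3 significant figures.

Ignition mass of stage 1 = 57,500+8,230 + 16,400+1,610 + 5,310 = 89,050 kg.
Stage 1: m₀ = 89,050 kg, m_f = 89,050 − 57,500 = 31,550 kg; Δv = 269×9.8×ln(2.823) = 2636.2×1.0376 ≈ 2735 m/s.
Stage 2: m₀ = 23,320 kg, m_f = 23,320 − 16,400 = 6,920 kg; Δv = 442×9.8×ln(3.37) = 4331.6×1.2149 ≈ 5262 m/s.
Total Δv = 2735 + 5262 = 7997 m/s.

Δv ≈ 8000 m/s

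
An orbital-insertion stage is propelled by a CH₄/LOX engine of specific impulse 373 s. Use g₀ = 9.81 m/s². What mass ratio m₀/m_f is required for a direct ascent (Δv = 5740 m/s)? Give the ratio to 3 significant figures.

mass ratio ≈ 4.80

v_e = Isp · g₀ = 373 × 9.81 = 3659.1 m/s.
m₀/m_f = exp(Δv / v_e) = exp(5740 / 3659.1) = exp(1.5687) = 4.8003.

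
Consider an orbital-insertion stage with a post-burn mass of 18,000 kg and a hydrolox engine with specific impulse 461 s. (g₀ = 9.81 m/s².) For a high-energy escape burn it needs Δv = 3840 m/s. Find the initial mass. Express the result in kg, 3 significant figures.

initial mass ≈ 42100 kg

v_e = Isp · g₀ = 461 × 9.81 = 4522.4 m/s.
m₀/m_f = exp(Δv / v_e) = exp(3840 / 4522.4) = exp(0.8491) = 2.3376.
m₀ = m_f × 2.3376 = 18,000 × 2.3376 = 42,076.8 kg.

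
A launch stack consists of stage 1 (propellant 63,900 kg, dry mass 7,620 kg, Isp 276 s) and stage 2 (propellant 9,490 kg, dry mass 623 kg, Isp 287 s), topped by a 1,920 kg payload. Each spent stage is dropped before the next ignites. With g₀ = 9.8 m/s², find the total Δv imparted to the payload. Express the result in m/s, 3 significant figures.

Ignition mass of stage 1 = 63,900+7,620 + 9,490+623 + 1,920 = 83,553 kg.
Stage 1: m₀ = 83,553 kg, m_f = 83,553 − 63,900 = 19,653 kg; Δv = 276×9.8×ln(4.251) = 2704.8×1.4473 ≈ 3915 m/s.
Stage 2: m₀ = 12,033 kg, m_f = 12,033 − 9,490 = 2,543 kg; Δv = 287×9.8×ln(4.732) = 2812.6×1.5543 ≈ 4372 m/s.
Total Δv = 3915 + 4372 = 8287 m/s.

Δv ≈ 8290 m/s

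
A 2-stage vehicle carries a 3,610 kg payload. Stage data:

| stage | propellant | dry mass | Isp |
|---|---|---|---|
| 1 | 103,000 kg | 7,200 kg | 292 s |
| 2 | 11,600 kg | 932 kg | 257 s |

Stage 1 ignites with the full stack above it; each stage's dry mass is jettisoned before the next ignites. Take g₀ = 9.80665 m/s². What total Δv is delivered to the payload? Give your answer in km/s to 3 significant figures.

Δv ≈ 8.03 km/s

Ignition mass of stage 1 = 103,000+7,200 + 11,600+932 + 3,610 = 126,342 kg.
Stage 1: m₀ = 126,342 kg, m_f = 126,342 − 103,000 = 23,342 kg; Δv = 292×9.80665×ln(5.413) = 2863.5×1.6887 ≈ 4836 m/s.
Stage 2: m₀ = 16,142 kg, m_f = 16,142 − 11,600 = 4,542 kg; Δv = 257×9.80665×ln(3.554) = 2520.3×1.2681 ≈ 3196 m/s.
Total Δv = 4836 + 3196 = 8032 m/s.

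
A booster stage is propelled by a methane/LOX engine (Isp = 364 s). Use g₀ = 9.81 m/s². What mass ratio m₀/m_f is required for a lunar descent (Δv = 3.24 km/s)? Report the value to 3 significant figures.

mass ratio ≈ 2.48

v_e = Isp · g₀ = 364 × 9.81 = 3570.8 m/s.
Rocket equation: m₀/m_f = exp(Δv / v_e) = exp(3240 / 3570.8) = exp(0.9073) = 2.4777.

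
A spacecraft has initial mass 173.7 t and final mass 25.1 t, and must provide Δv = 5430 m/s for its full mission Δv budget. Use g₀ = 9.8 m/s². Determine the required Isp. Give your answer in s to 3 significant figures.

ln(m₀/m_f) = ln(173700/25100) = ln(6.92) = 1.9345.
Using Δv = v_e ln(m₀/m_f): v_e = Δv / ln(m₀/m_f) = 5430 / 1.9345 = 2807.0 m/s.
Isp = v_e / g₀ = 2807.0 / 9.8 = 286.4 s.

Isp ≈ 286 s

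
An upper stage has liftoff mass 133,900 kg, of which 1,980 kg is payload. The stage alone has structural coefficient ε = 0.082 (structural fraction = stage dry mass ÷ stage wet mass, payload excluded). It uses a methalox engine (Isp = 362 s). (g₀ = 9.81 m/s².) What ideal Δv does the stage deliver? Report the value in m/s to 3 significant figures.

Stage wet mass = m₀ − payload = 133,900 − 1,980 = 131,920 kg.
Stage dry mass = ε × stage wet mass = 0.082 × 131,920 = 10,817.4 kg.
Burnout mass m_f = stage dry + payload = 10,817.4 + 1,980 = 12,797.4 kg.
v_e = Isp · g₀ = 362 × 9.81 = 3551.2 m/s.
Using Δv = v_e ln(m₀/m_f): Δv = v_e · ln(133,900/12,797.4) = 3551.2 × ln(10.46) = 3551.2 × 2.3479 ≈ 8338 m/s.

Δv ≈ 8340 m/s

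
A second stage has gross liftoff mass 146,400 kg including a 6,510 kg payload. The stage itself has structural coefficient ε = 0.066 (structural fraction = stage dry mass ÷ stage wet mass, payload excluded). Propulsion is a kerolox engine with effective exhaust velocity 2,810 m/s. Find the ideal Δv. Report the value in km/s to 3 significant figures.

Stage wet mass = m₀ − payload = 146,400 − 6,510 = 139,890 kg.
Stage dry mass = ε × stage wet mass = 0.066 × 139,890 = 9,232.74 kg.
Burnout mass m_f = stage dry + payload = 9,232.74 + 6,510 = 15,742.74 kg.
Δv = v_e · ln(146,400/15,742.74) = 2810.0 × ln(9.3) = 2810.0 × 2.2300 ≈ 6266 m/s.

Δv ≈ 6.27 km/s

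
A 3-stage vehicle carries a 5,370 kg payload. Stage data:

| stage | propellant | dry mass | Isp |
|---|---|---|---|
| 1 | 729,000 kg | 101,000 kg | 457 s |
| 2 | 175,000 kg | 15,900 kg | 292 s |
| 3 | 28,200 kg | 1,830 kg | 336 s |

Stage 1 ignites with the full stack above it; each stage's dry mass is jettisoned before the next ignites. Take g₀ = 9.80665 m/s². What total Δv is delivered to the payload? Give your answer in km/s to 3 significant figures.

Ignition mass of stage 1 = 729,000+101,000 + 175,000+15,900 + 28,200+1,830 + 5,370 = 1,056,300 kg.
Stage 1: m₀ = 1,056,300 kg, m_f = 1,056,300 − 729,000 = 327,300 kg; Δv = 457×9.80665×ln(3.227) = 4481.6×1.1717 ≈ 5251 m/s.
Stage 2: m₀ = 226,300 kg, m_f = 226,300 − 175,000 = 51,300 kg; Δv = 292×9.80665×ln(4.411) = 2863.5×1.4842 ≈ 4250 m/s.
Stage 3: m₀ = 35,400 kg, m_f = 35,400 − 28,200 = 7,200 kg; Δv = 336×9.80665×ln(4.917) = 3295.0×1.5926 ≈ 5248 m/s.
Total Δv = 5251 + 4250 + 5248 = 14749 m/s.

Δv ≈ 14.7 km/s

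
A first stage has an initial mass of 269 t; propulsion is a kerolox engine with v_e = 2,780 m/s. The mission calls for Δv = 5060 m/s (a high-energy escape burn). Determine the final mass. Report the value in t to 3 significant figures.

final mass ≈ 43.6 t

m₀/m_f = exp(Δv / v_e) = exp(5060 / 2780.0) = exp(1.8201) = 6.1727.
m_f = m₀ / 6.1727 = 269 / 6.1727 = 43.579 t.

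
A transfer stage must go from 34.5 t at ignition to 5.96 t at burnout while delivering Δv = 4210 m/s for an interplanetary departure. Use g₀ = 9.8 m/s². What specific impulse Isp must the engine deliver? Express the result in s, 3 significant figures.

Isp ≈ 245 s

ln(m₀/m_f) = ln(34500/5960) = ln(5.789) = 1.7559.
v_e = Δv / ln(m₀/m_f) = 4210 / 1.7559 = 2397.6 m/s.
Isp = v_e / g₀ = 2397.6 / 9.8 = 244.7 s.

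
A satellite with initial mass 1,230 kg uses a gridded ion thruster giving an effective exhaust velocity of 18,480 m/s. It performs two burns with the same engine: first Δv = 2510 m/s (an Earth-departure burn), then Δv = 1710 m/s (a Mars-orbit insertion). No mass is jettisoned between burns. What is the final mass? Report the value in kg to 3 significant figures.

After the first burn: m = 1230 × exp(−2510/18480.0) = 1230 × 0.87300 = 1,073.79 kg.
After the second burn: m = 1,073.79 × exp(−1710/18480.0) = 1,073.79 × 0.91162 = 978.888 kg.

final mass ≈ 979 kg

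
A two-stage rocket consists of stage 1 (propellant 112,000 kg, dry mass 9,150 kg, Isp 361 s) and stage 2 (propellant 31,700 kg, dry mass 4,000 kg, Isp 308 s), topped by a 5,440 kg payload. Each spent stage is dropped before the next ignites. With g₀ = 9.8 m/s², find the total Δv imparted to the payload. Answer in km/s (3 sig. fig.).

Ignition mass of stage 1 = 112,000+9,150 + 31,700+4,000 + 5,440 = 162,290 kg.
Stage 1: m₀ = 162,290 kg, m_f = 162,290 − 112,000 = 50,290 kg; Δv = 361×9.8×ln(3.227) = 3537.8×1.1716 ≈ 4145 m/s.
Stage 2: m₀ = 41,140 kg, m_f = 41,140 − 31,700 = 9,440 kg; Δv = 308×9.8×ln(4.358) = 3018.4×1.4720 ≈ 4443 m/s.
Total Δv = 4145 + 4443 = 8588 m/s.

Δv ≈ 8.59 km/s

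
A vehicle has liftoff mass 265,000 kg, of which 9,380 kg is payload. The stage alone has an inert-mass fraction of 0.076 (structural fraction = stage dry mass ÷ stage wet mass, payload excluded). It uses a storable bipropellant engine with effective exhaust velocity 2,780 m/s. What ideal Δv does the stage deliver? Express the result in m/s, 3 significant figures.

Stage wet mass = m₀ − payload = 265,000 − 9,380 = 255,620 kg.
Stage dry mass = ε × stage wet mass = 0.076 × 255,620 = 19,427.1 kg.
Burnout mass m_f = stage dry + payload = 19,427.1 + 9,380 = 28,807.1 kg.
Δv = v_e · ln(265,000/28,807.1) = 2780.0 × ln(9.199) = 2780.0 × 2.2191 ≈ 6169 m/s.

Δv ≈ 6170 m/s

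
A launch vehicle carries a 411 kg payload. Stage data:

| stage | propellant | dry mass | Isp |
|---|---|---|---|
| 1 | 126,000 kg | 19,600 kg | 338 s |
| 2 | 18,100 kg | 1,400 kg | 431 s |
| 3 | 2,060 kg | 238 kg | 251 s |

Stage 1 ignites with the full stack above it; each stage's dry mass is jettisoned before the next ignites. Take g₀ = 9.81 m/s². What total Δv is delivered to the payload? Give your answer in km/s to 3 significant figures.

Δv ≈ 15.3 km/s

Ignition mass of stage 1 = 126,000+19,600 + 18,100+1,400 + 2,060+238 + 411 = 167,809 kg.
Stage 1: m₀ = 167,809 kg, m_f = 167,809 − 126,000 = 41,809 kg; Δv = 338×9.81×ln(4.014) = 3315.8×1.3897 ≈ 4608 m/s.
Stage 2: m₀ = 22,209 kg, m_f = 22,209 − 18,100 = 4,109 kg; Δv = 431×9.81×ln(5.405) = 4228.1×1.6873 ≈ 7134 m/s.
Stage 3: m₀ = 2,709 kg, m_f = 2,709 − 2,060 = 649 kg; Δv = 251×9.81×ln(4.174) = 2462.3×1.4289 ≈ 3518 m/s.
Total Δv = 4608 + 7134 + 3518 = 15260 m/s.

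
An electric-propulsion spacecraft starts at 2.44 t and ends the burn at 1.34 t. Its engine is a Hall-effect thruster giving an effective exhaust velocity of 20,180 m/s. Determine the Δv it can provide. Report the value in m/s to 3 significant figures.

Δv ≈ 12100 m/s

Δv = v_e · ln(m₀/m_f) = 20180.0 × ln(1.821) = 20180.0 × 0.5993 ≈ 12094.4 m/s.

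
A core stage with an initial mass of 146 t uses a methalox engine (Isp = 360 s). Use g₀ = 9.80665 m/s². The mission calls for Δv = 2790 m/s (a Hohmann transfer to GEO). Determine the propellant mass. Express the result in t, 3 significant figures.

propellant mass ≈ 79.8 t

v_e = Isp · g₀ = 360 × 9.80665 = 3530.4 m/s.
From the ideal rocket equation, m₀/m_f = exp(Δv / v_e) = exp(2790 / 3530.4) = exp(0.7903) = 2.2040.
m_f = 146 / 2.2040 = 66.2432 t, so propellant = m₀ − m_f = 146 − 66.2432 = 79.7568 t.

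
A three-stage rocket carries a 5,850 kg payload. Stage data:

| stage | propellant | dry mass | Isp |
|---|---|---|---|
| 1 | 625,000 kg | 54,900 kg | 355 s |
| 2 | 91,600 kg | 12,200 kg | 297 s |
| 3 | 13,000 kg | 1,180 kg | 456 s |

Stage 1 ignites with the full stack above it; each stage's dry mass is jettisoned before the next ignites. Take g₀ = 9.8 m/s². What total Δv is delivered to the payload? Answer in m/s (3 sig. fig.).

Ignition mass of stage 1 = 625,000+54,900 + 91,600+12,200 + 13,000+1,180 + 5,850 = 803,730 kg.
Stage 1: m₀ = 803,730 kg, m_f = 803,730 − 625,000 = 178,730 kg; Δv = 355×9.8×ln(4.497) = 3479.0×1.5034 ≈ 5230 m/s.
Stage 2: m₀ = 123,830 kg, m_f = 123,830 − 91,600 = 32,230 kg; Δv = 297×9.8×ln(3.842) = 2910.6×1.3460 ≈ 3918 m/s.
Stage 3: m₀ = 20,030 kg, m_f = 20,030 − 13,000 = 7,030 kg; Δv = 456×9.8×ln(2.849) = 4468.8×1.0470 ≈ 4679 m/s.
Total Δv = 5230 + 3918 + 4679 = 13827 m/s.

Δv ≈ 13800 m/s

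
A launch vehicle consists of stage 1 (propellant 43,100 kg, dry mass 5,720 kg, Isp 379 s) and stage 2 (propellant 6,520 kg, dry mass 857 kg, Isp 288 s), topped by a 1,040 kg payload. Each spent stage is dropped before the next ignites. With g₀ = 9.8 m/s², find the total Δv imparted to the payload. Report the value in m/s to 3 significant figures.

Δv ≈ 9400 m/s

Ignition mass of stage 1 = 43,100+5,720 + 6,520+857 + 1,040 = 57,237 kg.
Stage 1: m₀ = 57,237 kg, m_f = 57,237 − 43,100 = 14,137 kg; Δv = 379×9.8×ln(4.049) = 3714.2×1.3984 ≈ 5194 m/s.
Stage 2: m₀ = 8,417 kg, m_f = 8,417 − 6,520 = 1,897 kg; Δv = 288×9.8×ln(4.437) = 2822.4×1.4900 ≈ 4205 m/s.
Total Δv = 5194 + 4205 = 9399 m/s.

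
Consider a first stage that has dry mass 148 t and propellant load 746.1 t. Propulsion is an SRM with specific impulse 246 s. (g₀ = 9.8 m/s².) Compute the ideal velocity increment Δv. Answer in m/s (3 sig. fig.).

Δv ≈ 4340 m/s

v_e = Isp · g₀ = 246 × 9.8 = 2410.8 m/s.
m₀ = m_dry + m_prop = 148 + 746.1 = 894.1 t.
Δv = v_e · ln(m₀/m_f) = 2410.8 × ln(6.041) = 2410.8 × 1.7986 ≈ 4336.1 m/s.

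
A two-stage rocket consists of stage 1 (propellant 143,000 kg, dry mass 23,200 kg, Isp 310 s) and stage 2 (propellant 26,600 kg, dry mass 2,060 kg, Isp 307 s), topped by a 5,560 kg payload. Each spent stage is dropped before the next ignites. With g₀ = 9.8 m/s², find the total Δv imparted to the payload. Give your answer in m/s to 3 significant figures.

Δv ≈ 8320 m/s

Ignition mass of stage 1 = 143,000+23,200 + 26,600+2,060 + 5,560 = 200,420 kg.
Stage 1: m₀ = 200,420 kg, m_f = 200,420 − 143,000 = 57,420 kg; Δv = 310×9.8×ln(3.49) = 3038.0×1.2500 ≈ 3798 m/s.
Stage 2: m₀ = 34,220 kg, m_f = 34,220 − 26,600 = 7,620 kg; Δv = 307×9.8×ln(4.491) = 3008.6×1.5020 ≈ 4519 m/s.
Total Δv = 3798 + 4519 = 8317 m/s.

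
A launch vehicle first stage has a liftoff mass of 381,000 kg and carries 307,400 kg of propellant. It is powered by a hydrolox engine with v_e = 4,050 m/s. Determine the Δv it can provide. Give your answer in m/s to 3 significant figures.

Δv ≈ 6660 m/s

m_f = m₀ − m_prop = 381,000 − 307,400 = 73,600 kg.
Δv = v_e · ln(m₀/m_f) = 4050.0 × ln(5.177) = 4050.0 × 1.6442 ≈ 6658.8 m/s.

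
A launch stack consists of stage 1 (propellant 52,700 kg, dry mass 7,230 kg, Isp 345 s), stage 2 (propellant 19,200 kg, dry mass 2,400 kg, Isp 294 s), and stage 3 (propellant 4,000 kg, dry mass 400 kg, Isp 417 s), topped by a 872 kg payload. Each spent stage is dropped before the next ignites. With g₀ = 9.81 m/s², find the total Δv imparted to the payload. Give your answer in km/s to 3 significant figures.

Ignition mass of stage 1 = 52,700+7,230 + 19,200+2,400 + 4,000+400 + 872 = 86,802 kg.
Stage 1: m₀ = 86,802 kg, m_f = 86,802 − 52,700 = 34,102 kg; Δv = 345×9.81×ln(2.545) = 3384.5×0.9343 ≈ 3162 m/s.
Stage 2: m₀ = 26,872 kg, m_f = 26,872 − 19,200 = 7,672 kg; Δv = 294×9.81×ln(3.503) = 2884.1×1.2535 ≈ 3615 m/s.
Stage 3: m₀ = 5,272 kg, m_f = 5,272 − 4,000 = 1,272 kg; Δv = 417×9.81×ln(4.145) = 4090.8×1.4218 ≈ 5816 m/s.
Total Δv = 3162 + 3615 + 5816 = 12593 m/s.

Δv ≈ 12.6 km/s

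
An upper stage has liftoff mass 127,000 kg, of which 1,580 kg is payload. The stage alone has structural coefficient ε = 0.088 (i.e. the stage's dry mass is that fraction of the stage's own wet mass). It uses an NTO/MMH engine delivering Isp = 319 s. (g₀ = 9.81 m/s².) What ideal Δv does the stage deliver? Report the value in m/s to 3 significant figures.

Stage wet mass = m₀ − payload = 127,000 − 1,580 = 125,420 kg.
Stage dry mass = ε × stage wet mass = 0.088 × 125,420 = 11,037 kg.
Burnout mass m_f = stage dry + payload = 11,037 + 1,580 = 12,617 kg.
v_e = Isp · g₀ = 319 × 9.81 = 3129.4 m/s.
Using Δv = v_e ln(m₀/m_f): Δv = v_e · ln(127,000/12,617) = 3129.4 × ln(10.07) = 3129.4 × 2.3091 ≈ 7226 m/s.

Δv ≈ 7230 m/s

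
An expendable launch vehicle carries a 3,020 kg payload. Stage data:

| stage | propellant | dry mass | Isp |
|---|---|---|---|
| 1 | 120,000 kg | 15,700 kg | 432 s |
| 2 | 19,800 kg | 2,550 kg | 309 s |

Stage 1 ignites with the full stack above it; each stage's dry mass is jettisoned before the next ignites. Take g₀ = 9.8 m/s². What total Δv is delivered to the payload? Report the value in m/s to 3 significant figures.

Δv ≈ 10400 m/s

Ignition mass of stage 1 = 120,000+15,700 + 19,800+2,550 + 3,020 = 161,070 kg.
Stage 1: m₀ = 161,070 kg, m_f = 161,070 − 120,000 = 41,070 kg; Δv = 432×9.8×ln(3.922) = 4233.6×1.3666 ≈ 5785 m/s.
Stage 2: m₀ = 25,370 kg, m_f = 25,370 − 19,800 = 5,570 kg; Δv = 309×9.8×ln(4.555) = 3028.2×1.5162 ≈ 4591 m/s.
Total Δv = 5785 + 4591 = 10376 m/s.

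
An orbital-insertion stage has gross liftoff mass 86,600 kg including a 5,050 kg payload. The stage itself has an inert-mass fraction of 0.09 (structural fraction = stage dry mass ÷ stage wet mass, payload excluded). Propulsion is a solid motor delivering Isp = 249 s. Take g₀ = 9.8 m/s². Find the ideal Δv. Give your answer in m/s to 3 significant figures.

Δv ≈ 4740 m/s

Stage wet mass = m₀ − payload = 86,600 − 5,050 = 81,550 kg.
Stage dry mass = ε × stage wet mass = 0.09 × 81,550 = 7,339.5 kg.
Burnout mass m_f = stage dry + payload = 7,339.5 + 5,050 = 12,389.5 kg.
v_e = Isp · g₀ = 249 × 9.8 = 2440.2 m/s.
Rocket equation: Δv = v_e · ln(86,600/12,389.5) = 2440.2 × ln(6.99) = 2440.2 × 1.9445 ≈ 4745 m/s.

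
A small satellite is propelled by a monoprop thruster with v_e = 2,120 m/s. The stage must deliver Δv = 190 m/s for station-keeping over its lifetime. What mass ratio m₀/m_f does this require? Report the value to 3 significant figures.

Rocket equation: m₀/m_f = exp(Δv / v_e) = exp(190 / 2120.0) = exp(0.0896) = 1.0938.

mass ratio ≈ 1.09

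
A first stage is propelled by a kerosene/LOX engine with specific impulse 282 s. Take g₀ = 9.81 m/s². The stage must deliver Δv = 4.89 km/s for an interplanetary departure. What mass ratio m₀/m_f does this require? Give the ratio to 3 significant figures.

v_e = Isp · g₀ = 282 × 9.81 = 2766.4 m/s.
m₀/m_f = exp(Δv / v_e) = exp(4890 / 2766.4) = exp(1.7676) = 5.8569.

mass ratio ≈ 5.86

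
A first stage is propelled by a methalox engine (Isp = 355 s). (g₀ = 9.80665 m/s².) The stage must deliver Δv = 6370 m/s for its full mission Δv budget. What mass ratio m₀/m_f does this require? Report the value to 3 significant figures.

v_e = Isp · g₀ = 355 × 9.80665 = 3481.4 m/s.
m₀/m_f = exp(Δv / v_e) = exp(6370 / 3481.4) = exp(1.8297) = 6.2323.

mass ratio ≈ 6.23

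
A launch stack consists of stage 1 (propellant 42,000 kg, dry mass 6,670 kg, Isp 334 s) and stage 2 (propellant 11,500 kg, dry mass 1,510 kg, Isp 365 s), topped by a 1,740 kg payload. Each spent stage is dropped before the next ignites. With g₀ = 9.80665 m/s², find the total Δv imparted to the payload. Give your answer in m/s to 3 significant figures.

Ignition mass of stage 1 = 42,000+6,670 + 11,500+1,510 + 1,740 = 63,420 kg.
Stage 1: m₀ = 63,420 kg, m_f = 63,420 − 42,000 = 21,420 kg; Δv = 334×9.80665×ln(2.961) = 3275.4×1.0855 ≈ 3555 m/s.
Stage 2: m₀ = 14,750 kg, m_f = 14,750 − 11,500 = 3,250 kg; Δv = 365×9.80665×ln(4.538) = 3579.4×1.5126 ≈ 5414 m/s.
Total Δv = 3555 + 5414 = 8969 m/s.

Δv ≈ 8970 m/s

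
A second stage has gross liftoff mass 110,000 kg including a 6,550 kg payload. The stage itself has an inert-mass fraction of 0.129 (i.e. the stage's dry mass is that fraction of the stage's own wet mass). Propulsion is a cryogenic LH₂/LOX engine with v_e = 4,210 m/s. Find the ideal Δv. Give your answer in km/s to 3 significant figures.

Stage wet mass = m₀ − payload = 110,000 − 6,550 = 103,450 kg.
Stage dry mass = ε × stage wet mass = 0.129 × 103,450 = 13,345.1 kg.
Burnout mass m_f = stage dry + payload = 13,345.1 + 6,550 = 19,895.1 kg.
Δv = v_e · ln(110,000/19,895.1) = 4210.0 × ln(5.529) = 4210.0 × 1.7100 ≈ 7199 m/s.

Δv ≈ 7.20 km/s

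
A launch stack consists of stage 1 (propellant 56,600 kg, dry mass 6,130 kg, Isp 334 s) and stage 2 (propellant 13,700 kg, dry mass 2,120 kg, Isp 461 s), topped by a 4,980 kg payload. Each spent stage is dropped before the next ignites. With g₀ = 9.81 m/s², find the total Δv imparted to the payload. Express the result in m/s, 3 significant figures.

Ignition mass of stage 1 = 56,600+6,130 + 13,700+2,120 + 4,980 = 83,530 kg.
Stage 1: m₀ = 83,530 kg, m_f = 83,530 − 56,600 = 26,930 kg; Δv = 334×9.81×ln(3.102) = 3276.5×1.1320 ≈ 3709 m/s.
Stage 2: m₀ = 20,800 kg, m_f = 20,800 − 13,700 = 7,100 kg; Δv = 461×9.81×ln(2.93) = 4522.4×1.0749 ≈ 4861 m/s.
Total Δv = 3709 + 4861 = 8570 m/s.

Δv ≈ 8570 m/s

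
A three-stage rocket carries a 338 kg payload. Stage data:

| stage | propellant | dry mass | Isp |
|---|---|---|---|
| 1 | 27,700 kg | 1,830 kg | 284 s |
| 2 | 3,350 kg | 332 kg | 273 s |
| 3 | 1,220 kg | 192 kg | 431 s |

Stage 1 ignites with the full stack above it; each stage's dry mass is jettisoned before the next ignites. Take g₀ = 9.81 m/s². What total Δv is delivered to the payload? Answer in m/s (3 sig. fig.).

Ignition mass of stage 1 = 27,700+1,830 + 3,350+332 + 1,220+192 + 338 = 34,962 kg.
Stage 1: m₀ = 34,962 kg, m_f = 34,962 − 27,700 = 7,262 kg; Δv = 284×9.81×ln(4.814) = 2786.0×1.5716 ≈ 4379 m/s.
Stage 2: m₀ = 5,432 kg, m_f = 5,432 − 3,350 = 2,082 kg; Δv = 273×9.81×ln(2.609) = 2678.1×0.9590 ≈ 2568 m/s.
Stage 3: m₀ = 1,750 kg, m_f = 1,750 − 1,220 = 530 kg; Δv = 431×9.81×ln(3.302) = 4228.1×1.1945 ≈ 5050 m/s.
Total Δv = 4379 + 2568 + 5050 = 11997 m/s.

Δv ≈ 12000 m/s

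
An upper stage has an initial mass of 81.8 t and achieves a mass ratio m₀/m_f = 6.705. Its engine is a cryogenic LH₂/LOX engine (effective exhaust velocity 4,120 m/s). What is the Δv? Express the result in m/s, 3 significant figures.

Rocket equation: Δv = v_e · ln(6.705) = 4120.0 × 1.9029 ≈ 7839.8 m/s.

Δv ≈ 7840 m/s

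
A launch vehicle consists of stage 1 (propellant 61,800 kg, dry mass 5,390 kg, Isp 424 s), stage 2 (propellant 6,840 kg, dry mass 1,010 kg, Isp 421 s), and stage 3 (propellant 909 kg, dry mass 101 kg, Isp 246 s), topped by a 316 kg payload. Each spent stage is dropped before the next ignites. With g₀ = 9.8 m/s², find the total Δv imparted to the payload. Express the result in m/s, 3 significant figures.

Δv ≈ 15300 m/s

Ignition mass of stage 1 = 61,800+5,390 + 6,840+1,010 + 909+101 + 316 = 76,366 kg.
Stage 1: m₀ = 76,366 kg, m_f = 76,366 − 61,800 = 14,566 kg; Δv = 424×9.8×ln(5.243) = 4155.2×1.6568 ≈ 6885 m/s.
Stage 2: m₀ = 9,176 kg, m_f = 9,176 − 6,840 = 2,336 kg; Δv = 421×9.8×ln(3.928) = 4125.8×1.3682 ≈ 5645 m/s.
Stage 3: m₀ = 1,326 kg, m_f = 1,326 − 909 = 417 kg; Δv = 246×9.8×ln(3.18) = 2410.8×1.1568 ≈ 2789 m/s.
Total Δv = 6885 + 5645 + 2789 = 15319 m/s.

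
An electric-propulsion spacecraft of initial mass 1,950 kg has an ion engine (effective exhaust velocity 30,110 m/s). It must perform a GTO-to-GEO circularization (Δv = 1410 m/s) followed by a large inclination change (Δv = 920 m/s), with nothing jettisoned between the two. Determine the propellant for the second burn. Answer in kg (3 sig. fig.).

After the first burn: m = 1950 × exp(−1410/30110.0) = 1950 × 0.95425 = 1,860.79 kg.
After the second burn: m = 1,860.79 × exp(−920/30110.0) = 1,860.79 × 0.96991 = 1,804.8 kg.
Second-burn propellant = 1,860.79 − 1,804.8 = 55.99 kg.

propellant for the second burn ≈ 56.0 kg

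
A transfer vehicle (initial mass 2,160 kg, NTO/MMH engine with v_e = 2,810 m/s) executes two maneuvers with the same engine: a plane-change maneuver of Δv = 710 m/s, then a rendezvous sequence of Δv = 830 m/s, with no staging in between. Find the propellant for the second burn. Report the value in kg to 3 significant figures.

propellant for the second burn ≈ 429 kg

After the first burn: m = 2160 × exp(−710/2810.0) = 2160 × 0.77672 = 1,677.72 kg.
After the second burn: m = 1,677.72 × exp(−830/2810.0) = 1,677.72 × 0.74425 = 1,248.64 kg.
Second-burn propellant = 1,677.72 − 1,248.64 = 429.08 kg.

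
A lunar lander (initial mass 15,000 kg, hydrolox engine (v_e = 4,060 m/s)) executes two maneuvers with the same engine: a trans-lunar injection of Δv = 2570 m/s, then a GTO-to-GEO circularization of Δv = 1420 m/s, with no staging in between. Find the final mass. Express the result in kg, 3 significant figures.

After the first burn: m = 15000 × exp(−2570/4060.0) = 15000 × 0.53099 = 7,964.85 kg.
After the second burn: m = 7,964.85 × exp(−1420/4060.0) = 7,964.85 × 0.70486 = 5,614.1 kg.

final mass ≈ 5610 kg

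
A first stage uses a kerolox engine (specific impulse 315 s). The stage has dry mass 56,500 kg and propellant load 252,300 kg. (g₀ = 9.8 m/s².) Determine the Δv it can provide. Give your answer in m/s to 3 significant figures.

Δv ≈ 5240 m/s

v_e = Isp · g₀ = 315 × 9.8 = 3087.0 m/s.
m₀ = m_dry + m_prop = 56,500 + 252,300 = 308,800 kg.
Δv = v_e · ln(m₀/m_f) = 3087.0 × ln(5.465) = 3087.0 × 1.6985 ≈ 5243.1 m/s.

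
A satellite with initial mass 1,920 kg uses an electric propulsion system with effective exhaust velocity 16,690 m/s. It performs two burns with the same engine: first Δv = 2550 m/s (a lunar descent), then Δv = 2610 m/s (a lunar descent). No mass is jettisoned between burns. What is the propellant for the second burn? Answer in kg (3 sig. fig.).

After the first burn: m = 1920 × exp(−2550/16690.0) = 1920 × 0.85831 = 1,647.96 kg.
After the second burn: m = 1,647.96 × exp(−2610/16690.0) = 1,647.96 × 0.85523 = 1,409.38 kg.
Second-burn propellant = 1,647.96 − 1,409.38 = 238.58 kg.

propellant for the second burn ≈ 239 kg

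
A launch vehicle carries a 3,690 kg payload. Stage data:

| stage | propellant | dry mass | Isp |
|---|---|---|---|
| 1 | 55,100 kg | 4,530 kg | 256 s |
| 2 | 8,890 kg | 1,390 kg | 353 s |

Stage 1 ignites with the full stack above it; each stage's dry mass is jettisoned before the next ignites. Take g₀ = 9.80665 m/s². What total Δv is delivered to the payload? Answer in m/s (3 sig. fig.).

Ignition mass of stage 1 = 55,100+4,530 + 8,890+1,390 + 3,690 = 73,600 kg.
Stage 1: m₀ = 73,600 kg, m_f = 73,600 − 55,100 = 18,500 kg; Δv = 256×9.80665×ln(3.978) = 2510.5×1.3809 ≈ 3467 m/s.
Stage 2: m₀ = 13,970 kg, m_f = 13,970 − 8,890 = 5,080 kg; Δv = 353×9.80665×ln(2.75) = 3461.7×1.0116 ≈ 3502 m/s.
Total Δv = 3467 + 3502 = 6969 m/s.

Δv ≈ 6970 m/s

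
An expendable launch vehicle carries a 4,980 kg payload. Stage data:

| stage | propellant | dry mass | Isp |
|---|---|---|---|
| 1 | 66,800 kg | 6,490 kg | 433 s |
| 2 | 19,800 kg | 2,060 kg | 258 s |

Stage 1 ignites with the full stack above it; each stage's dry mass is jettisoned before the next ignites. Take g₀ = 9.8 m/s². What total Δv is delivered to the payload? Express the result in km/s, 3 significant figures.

Δv ≈ 8.05 km/s

Ignition mass of stage 1 = 66,800+6,490 + 19,800+2,060 + 4,980 = 100,130 kg.
Stage 1: m₀ = 100,130 kg, m_f = 100,130 − 66,800 = 33,330 kg; Δv = 433×9.8×ln(3.004) = 4243.4×1.1000 ≈ 4668 m/s.
Stage 2: m₀ = 26,840 kg, m_f = 26,840 − 19,800 = 7,040 kg; Δv = 258×9.8×ln(3.812) = 2528.4×1.3383 ≈ 3384 m/s.
Total Δv = 4668 + 3384 = 8052 m/s.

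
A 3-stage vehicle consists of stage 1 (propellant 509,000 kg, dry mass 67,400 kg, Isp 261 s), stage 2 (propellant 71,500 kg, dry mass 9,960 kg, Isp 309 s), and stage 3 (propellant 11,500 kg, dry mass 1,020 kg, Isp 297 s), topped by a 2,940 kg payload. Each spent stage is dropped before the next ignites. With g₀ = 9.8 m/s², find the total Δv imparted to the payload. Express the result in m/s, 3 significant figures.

Ignition mass of stage 1 = 509,000+67,400 + 71,500+9,960 + 11,500+1,020 + 2,940 = 673,320 kg.
Stage 1: m₀ = 673,320 kg, m_f = 673,320 − 509,000 = 164,320 kg; Δv = 261×9.8×ln(4.098) = 2557.8×1.4104 ≈ 3608 m/s.
Stage 2: m₀ = 96,920 kg, m_f = 96,920 − 71,500 = 25,420 kg; Δv = 309×9.8×ln(3.813) = 3028.2×1.3383 ≈ 4053 m/s.
Stage 3: m₀ = 15,460 kg, m_f = 15,460 − 11,500 = 3,960 kg; Δv = 297×9.8×ln(3.904) = 2910.6×1.3620 ≈ 3964 m/s.
Total Δv = 3608 + 4053 + 3964 = 11625 m/s.

Δv ≈ 11600 m/s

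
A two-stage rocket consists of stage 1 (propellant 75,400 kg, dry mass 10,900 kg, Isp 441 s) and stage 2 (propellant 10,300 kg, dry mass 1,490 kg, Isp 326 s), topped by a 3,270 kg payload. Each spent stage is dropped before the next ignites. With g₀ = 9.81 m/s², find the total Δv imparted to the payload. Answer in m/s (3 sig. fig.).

Ignition mass of stage 1 = 75,400+10,900 + 10,300+1,490 + 3,270 = 101,360 kg.
Stage 1: m₀ = 101,360 kg, m_f = 101,360 − 75,400 = 25,960 kg; Δv = 441×9.81×ln(3.904) = 4326.2×1.3621 ≈ 5893 m/s.
Stage 2: m₀ = 15,060 kg, m_f = 15,060 − 10,300 = 4,760 kg; Δv = 326×9.81×ln(3.164) = 3198.1×1.1518 ≈ 3684 m/s.
Total Δv = 5893 + 3684 = 9577 m/s.

Δv ≈ 9580 m/s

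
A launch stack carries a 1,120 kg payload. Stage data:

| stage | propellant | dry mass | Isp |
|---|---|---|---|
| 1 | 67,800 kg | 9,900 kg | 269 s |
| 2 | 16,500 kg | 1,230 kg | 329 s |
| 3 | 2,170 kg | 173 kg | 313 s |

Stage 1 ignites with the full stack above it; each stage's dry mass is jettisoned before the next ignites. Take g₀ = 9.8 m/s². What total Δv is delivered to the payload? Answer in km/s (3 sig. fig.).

Δv ≈ 10.9 km/s

Ignition mass of stage 1 = 67,800+9,900 + 16,500+1,230 + 2,170+173 + 1,120 = 98,893 kg.
Stage 1: m₀ = 98,893 kg, m_f = 98,893 − 67,800 = 31,093 kg; Δv = 269×9.8×ln(3.181) = 2636.2×1.1571 ≈ 3050 m/s.
Stage 2: m₀ = 21,193 kg, m_f = 21,193 − 16,500 = 4,693 kg; Δv = 329×9.8×ln(4.516) = 3224.2×1.5076 ≈ 4861 m/s.
Stage 3: m₀ = 3,463 kg, m_f = 3,463 − 2,170 = 1,293 kg; Δv = 313×9.8×ln(2.678) = 3067.4×0.9852 ≈ 3022 m/s.
Total Δv = 3050 + 4861 + 3022 = 10933 m/s.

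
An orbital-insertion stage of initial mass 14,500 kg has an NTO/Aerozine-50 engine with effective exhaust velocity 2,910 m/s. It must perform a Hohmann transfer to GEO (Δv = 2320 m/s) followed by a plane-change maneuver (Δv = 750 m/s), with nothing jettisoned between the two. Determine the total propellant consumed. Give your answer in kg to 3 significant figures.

total propellant consumed ≈ 9450 kg

After the first burn: m = 14500 × exp(−2320/2910.0) = 14500 × 0.45057 = 6,533.27 kg.
After the second burn: m = 6,533.27 × exp(−750/2910.0) = 6,533.27 × 0.77280 = 5,048.91 kg.
Total propellant = m₀ − m_final = 14500 − 5,048.91 = 9,451.09 kg.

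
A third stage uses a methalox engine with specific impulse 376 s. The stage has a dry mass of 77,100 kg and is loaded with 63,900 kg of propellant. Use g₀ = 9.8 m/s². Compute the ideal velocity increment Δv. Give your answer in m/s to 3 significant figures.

v_e = Isp · g₀ = 376 × 9.8 = 3684.8 m/s.
m₀ = m_dry + m_prop = 77,100 + 63,900 = 141,000 kg.
Δv = v_e · ln(m₀/m_f) = 3684.8 × ln(1.829) = 3684.8 × 0.6037 ≈ 2224.4 m/s.

Δv ≈ 2220 m/s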